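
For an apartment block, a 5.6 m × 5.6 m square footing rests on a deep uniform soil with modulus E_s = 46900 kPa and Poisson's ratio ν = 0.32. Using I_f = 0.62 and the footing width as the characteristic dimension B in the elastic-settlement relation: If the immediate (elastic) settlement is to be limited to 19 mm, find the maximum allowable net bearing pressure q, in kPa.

q ≈ 286 kPa

S_e = q·B·(1−ν²)/E_s · I_f  ⇒  q = S_e·E_s / (B·(1−ν²)·I_f).
q = 0.019 × 46900 / (5.6 × 0.8976 × 0.62) = 285.9 kPa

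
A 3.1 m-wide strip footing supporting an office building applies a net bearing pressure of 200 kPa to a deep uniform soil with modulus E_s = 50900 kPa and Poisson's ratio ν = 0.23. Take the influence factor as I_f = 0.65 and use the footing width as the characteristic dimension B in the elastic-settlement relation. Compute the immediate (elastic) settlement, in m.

S_e ≈ 0.0075 m

Immediate (elastic) settlement: S_e = q·B·(1−ν²)/E_s · I_f.
S_e = 200 × 3.1 × (1 − 0.23²) / 50900 × 0.65
    = 200 × 3.1 × 0.9471 / 50900 × 0.65
    = 0.007499 m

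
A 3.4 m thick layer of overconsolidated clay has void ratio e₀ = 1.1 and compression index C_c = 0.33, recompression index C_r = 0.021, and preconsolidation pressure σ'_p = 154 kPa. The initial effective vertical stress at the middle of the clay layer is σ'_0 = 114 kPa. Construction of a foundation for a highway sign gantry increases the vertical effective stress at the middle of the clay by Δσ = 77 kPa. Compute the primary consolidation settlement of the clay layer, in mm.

Final effective stress: σ'_f = 114 + 77 = 191 kPa.
σ'_f = 191 > σ'_p = 154 kPa, so the stress path crosses the preconsolidation pressure — recompression up to σ'_p, then virgin compression beyond:
S_c = H/(1+e₀)·[C_r·log₁₀(σ'_p/σ'_0) + C_c·log₁₀(σ'_f/σ'_p)]
    = 3.4/2.1 × [0.021×log₁₀(154/114) + 0.33×log₁₀(191/154)]
    = 1.619 × [0.0027429 + 0.030859] = 0.0544 m

S_c ≈ 54.4 mm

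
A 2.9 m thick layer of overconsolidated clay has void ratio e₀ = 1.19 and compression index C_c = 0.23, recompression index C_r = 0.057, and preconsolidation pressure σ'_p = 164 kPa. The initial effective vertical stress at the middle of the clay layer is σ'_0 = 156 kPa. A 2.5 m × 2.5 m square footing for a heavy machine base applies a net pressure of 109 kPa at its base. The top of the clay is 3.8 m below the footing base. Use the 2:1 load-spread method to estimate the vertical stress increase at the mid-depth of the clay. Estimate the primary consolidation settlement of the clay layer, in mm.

Mid-depth of clay below the footing base: z = 3.8 + 2.9/2 = 5.25 m.
Stress increase at mid-clay by the 2:1 spreading method:
Δσ = qBL/((B+z)(L+z)) = 109×2.5×2.5/((2.5+5.25)(2.5+5.25)) = 11.342 kPa
Final effective stress: σ'_f = 156 + 11.342 = 167.34 kPa.
σ'_f = 167.34 > σ'_p = 164 kPa, so the stress path crosses the preconsolidation pressure — recompression up to σ'_p, then virgin compression beyond:
S_c = H/(1+e₀)·[C_r·log₁₀(σ'_p/σ'_0) + C_c·log₁₀(σ'_f/σ'_p)]
    = 2.9/2.19 × [0.057×log₁₀(164/156) + 0.23×log₁₀(167.34/164)]
    = 1.3242 × [0.001238 + 0.0020139] = 0.004306 m

S_c ≈ 4.31 mm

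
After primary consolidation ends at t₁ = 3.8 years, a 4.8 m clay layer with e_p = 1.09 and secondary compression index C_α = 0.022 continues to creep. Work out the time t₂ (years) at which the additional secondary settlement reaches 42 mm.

S_s = C_α·H/(1+e_p)·log₁₀(t₂/t₁) ⇒ log₁₀(t₂/t₁) = S_s·(1+e_p)/(C_α·H).
log₁₀(t₂/t₁) = 0.042 × (1+1.09) / (0.022×4.8) = 0.8313
t₂ = t₁ × 10^0.8313 = 3.8 × 6.78 = 25.77 years

t₂ ≈ 25.8 years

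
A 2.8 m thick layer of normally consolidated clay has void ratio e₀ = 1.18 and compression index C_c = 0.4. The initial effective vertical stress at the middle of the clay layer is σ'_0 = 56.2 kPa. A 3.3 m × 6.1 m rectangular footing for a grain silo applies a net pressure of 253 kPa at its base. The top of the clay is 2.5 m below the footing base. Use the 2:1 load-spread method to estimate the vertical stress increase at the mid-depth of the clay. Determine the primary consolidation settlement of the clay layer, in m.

S_c ≈ 0.182 m

Mid-depth of clay below the footing base: z = 2.5 + 2.8/2 = 3.9 m.
Stress increase at mid-clay by the 2:1 spreading method:
Δσ = qBL/((B+z)(L+z)) = 253×3.3×6.1/((3.3+3.9)(6.1+3.9)) = 70.735 kPa
Final effective stress: σ'_f = σ'_0 + Δσ = 56.2 + 70.735 = 126.94 kPa.
Normally consolidated clay, so the full stress increment lies on the virgin compression line:
S_c = C_c·H/(1+e₀)·log₁₀(σ'_f/σ'_0) = 0.4×2.8/(1+1.18)×log₁₀(126.94/56.2)
    = 0.51376 × 0.35386 = 0.1818 m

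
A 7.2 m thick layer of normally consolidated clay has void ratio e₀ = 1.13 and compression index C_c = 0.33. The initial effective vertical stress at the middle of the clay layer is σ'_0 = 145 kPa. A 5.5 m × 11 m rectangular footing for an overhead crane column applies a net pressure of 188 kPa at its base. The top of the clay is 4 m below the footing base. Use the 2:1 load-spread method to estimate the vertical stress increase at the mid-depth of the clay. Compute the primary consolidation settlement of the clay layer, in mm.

Mid-depth of clay below the footing base: z = 4 + 7.2/2 = 7.6 m.
Stress increase at mid-clay by the 2:1 spreading method:
Δσ = qBL/((B+z)(L+z)) = 188×5.5×11/((5.5+7.6)(11+7.6)) = 46.68 kPa
Final effective stress: σ'_f = σ'_0 + Δσ = 145 + 46.68 = 191.68 kPa.
Normally consolidated clay, so the full stress increment lies on the virgin compression line:
S_c = C_c·H/(1+e₀)·log₁₀(σ'_f/σ'_0) = 0.33×7.2/(1+1.13)×log₁₀(191.68/145)
    = 1.1155 × 0.12121 = 0.1352 m

S_c ≈ 135 mm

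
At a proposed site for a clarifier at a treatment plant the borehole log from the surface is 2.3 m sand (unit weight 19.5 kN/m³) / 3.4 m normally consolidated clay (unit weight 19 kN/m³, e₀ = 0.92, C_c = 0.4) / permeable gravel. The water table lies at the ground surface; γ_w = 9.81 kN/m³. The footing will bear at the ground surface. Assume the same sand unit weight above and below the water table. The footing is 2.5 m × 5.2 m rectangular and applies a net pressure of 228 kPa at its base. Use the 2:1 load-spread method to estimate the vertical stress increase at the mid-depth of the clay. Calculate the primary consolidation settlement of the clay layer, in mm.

S_c ≈ 257 mm

Mid-depth of clay below the ground surface: z = 2.3 + 3.4/2 = 4 m.
Total vertical stress at mid-clay: σ_v = 19.5×2.3 + 19×1.7 = 77.15 kPa.
Pore pressure: u = 9.81×(4 − 0) = 39.24 kPa.
Initial effective stress: σ'_0 = σ_v − u = 77.15 − 39.24 = 37.91 kPa.
Stress increase at mid-clay by the 2:1 spreading method:
Δσ = qBL/((B+z)(L+z)) = 228×2.5×5.2/((2.5+4)(5.2+4)) = 49.565 kPa
Final effective stress: σ'_f = σ'_0 + Δσ = 37.91 + 49.565 = 87.475 kPa.
Normally consolidated clay, so the full stress increment lies on the virgin compression line:
S_c = C_c·H/(1+e₀)·log₁₀(σ'_f/σ'_0) = 0.4×3.4/(1+0.92)×log₁₀(87.475/37.91)
    = 0.70833 × 0.36313 = 0.2572 m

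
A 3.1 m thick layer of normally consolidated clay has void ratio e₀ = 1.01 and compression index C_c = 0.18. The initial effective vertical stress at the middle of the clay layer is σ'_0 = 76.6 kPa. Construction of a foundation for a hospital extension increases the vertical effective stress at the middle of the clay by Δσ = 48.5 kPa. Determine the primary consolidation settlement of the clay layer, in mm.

Final effective stress: σ'_f = σ'_0 + Δσ = 76.6 + 48.5 = 125.1 kPa.
Normally consolidated clay, so the full stress increment lies on the virgin compression line:
S_c = C_c·H/(1+e₀)·log₁₀(σ'_f/σ'_0) = 0.18×3.1/(1+1.01)×log₁₀(125.1/76.6)
    = 0.27761 × 0.21303 = 0.05914 m

S_c ≈ 59.1 mm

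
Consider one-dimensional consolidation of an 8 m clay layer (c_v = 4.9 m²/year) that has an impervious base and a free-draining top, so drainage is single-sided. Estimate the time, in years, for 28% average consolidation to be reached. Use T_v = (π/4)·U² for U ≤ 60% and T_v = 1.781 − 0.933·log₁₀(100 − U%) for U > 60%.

Drainage path length: H_d = H = 8 m (single drainage).
U ≤ 60%: T_v = (π/4)·U² = (π/4)×0.28² = 0.061575.
t = T_v·H_d²/c_v = 0.061575×8²/4.9 = 0.8042 years.

t ≈ 0.804 years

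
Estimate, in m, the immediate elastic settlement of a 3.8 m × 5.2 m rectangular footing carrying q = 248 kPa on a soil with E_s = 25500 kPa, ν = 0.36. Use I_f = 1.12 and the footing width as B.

Immediate (elastic) settlement: S_e = q·B·(1−ν²)/E_s · I_f.
S_e = 248 × 3.8 × (1 − 0.36²) / 25500 × 1.12
    = 248 × 3.8 × 0.8704 / 25500 × 1.12
    = 0.03603 m

S_e ≈ 0.036 m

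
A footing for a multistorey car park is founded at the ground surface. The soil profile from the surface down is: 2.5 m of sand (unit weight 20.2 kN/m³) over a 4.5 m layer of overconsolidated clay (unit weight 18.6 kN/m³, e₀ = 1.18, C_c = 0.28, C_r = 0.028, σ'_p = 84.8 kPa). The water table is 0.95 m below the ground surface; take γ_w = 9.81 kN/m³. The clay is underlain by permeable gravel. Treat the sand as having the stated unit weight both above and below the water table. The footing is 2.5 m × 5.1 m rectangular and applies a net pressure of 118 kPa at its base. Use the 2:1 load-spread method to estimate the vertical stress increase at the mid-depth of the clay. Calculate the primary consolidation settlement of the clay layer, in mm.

Mid-depth of clay below the ground surface: z = 2.5 + 4.5/2 = 4.75 m.
Total vertical stress at mid-clay: σ_v = 20.2×2.5 + 18.6×2.25 = 92.35 kPa.
Pore pressure: u = 9.81×(4.75 − 0.95) = 37.278 kPa.
Initial effective stress: σ'_0 = σ_v − u = 92.35 − 37.278 = 55.072 kPa.
Stress increase at mid-clay by the 2:1 spreading method:
Δσ = qBL/((B+z)(L+z)) = 118×2.5×5.1/((2.5+4.75)(5.1+4.75)) = 21.068 kPa
Final effective stress: σ'_f = 55.072 + 21.068 = 76.14 kPa.
σ'_f = 76.14 ≤ σ'_p = 84.8 kPa, so the clay remains overconsolidated and only the recompression index applies:
S_c = C_r·H/(1+e₀)·log₁₀(σ'_f/σ'_0) = 0.028×4.5/2.18×log₁₀(76.14/55.072)
    = 0.057798 × 0.14068 = 0.008131 m

S_c ≈ 8.13 mm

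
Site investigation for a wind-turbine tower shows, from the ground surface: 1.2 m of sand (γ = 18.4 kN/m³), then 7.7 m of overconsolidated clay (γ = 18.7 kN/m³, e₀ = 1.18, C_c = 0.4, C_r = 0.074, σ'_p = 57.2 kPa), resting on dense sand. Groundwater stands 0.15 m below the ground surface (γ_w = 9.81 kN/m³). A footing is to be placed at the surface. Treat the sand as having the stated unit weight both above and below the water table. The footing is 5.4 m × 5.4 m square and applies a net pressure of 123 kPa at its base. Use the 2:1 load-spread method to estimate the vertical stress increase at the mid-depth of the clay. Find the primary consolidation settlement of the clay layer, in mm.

Mid-depth of clay below the ground surface: z = 1.2 + 7.7/2 = 5.05 m.
Total vertical stress at mid-clay: σ_v = 18.4×1.2 + 18.7×3.85 = 94.075 kPa.
Pore pressure: u = 9.81×(5.05 − 0.15) = 48.069 kPa.
Initial effective stress: σ'_0 = σ_v − u = 94.075 − 48.069 = 46.006 kPa.
Stress increase at mid-clay by the 2:1 spreading method:
Δσ = qBL/((B+z)(L+z)) = 123×5.4×5.4/((5.4+5.05)(5.4+5.05)) = 32.844 kPa
Final effective stress: σ'_f = 46.006 + 32.844 = 78.85 kPa.
σ'_f = 78.85 > σ'_p = 57.2 kPa, so the stress path crosses the preconsolidation pressure — recompression up to σ'_p, then virgin compression beyond:
S_c = H/(1+e₀)·[C_r·log₁₀(σ'_p/σ'_0) + C_c·log₁₀(σ'_f/σ'_p)]
    = 7.7/2.18 × [0.074×log₁₀(57.2/46.006) + 0.4×log₁₀(78.85/57.2)]
    = 3.5321 × [0.006999 + 0.055762] = 0.2217 m

S_c ≈ 222 mm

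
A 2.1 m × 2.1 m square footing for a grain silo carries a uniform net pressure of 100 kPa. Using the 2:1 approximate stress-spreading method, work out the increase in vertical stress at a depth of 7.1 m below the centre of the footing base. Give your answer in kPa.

By the 2:1 method the load spreads at 1 horizontal : 2 vertical, so at depth z the loaded area has grown by z in each plan dimension:
Δσ = qBL/((B+z)(L+z)) = 100×2.1×2.1/((2.1+7.1)(2.1+7.1)) = 5.2103 kPa

Δσ_z ≈ 5.21 kPa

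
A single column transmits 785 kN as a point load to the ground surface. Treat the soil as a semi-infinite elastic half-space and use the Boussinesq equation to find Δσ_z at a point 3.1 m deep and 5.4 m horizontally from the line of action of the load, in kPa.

Boussinesq vertical stress below a point load on an elastic half-space:
Δσ_z = 3P/(2πz²) · [1 + (r/z)²]^(−5/2)
r/z = 5.4/3.1 = 1.7419; [1+(r/z)²]^(−5/2) = 0.030589.
Δσ_z = 3×785/(2π×3.1²) × 0.030589 = 39.002 × 0.030589 = 1.193 kPa

Δσ_z ≈ 1.19 kPa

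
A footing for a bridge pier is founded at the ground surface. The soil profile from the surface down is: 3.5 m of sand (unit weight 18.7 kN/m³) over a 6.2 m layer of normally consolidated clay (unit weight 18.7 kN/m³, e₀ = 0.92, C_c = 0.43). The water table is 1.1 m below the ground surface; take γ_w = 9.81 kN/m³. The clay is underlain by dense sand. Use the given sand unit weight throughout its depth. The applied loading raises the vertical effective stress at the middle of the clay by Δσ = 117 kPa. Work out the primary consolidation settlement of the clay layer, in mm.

S_c ≈ 595 mm

Mid-depth of clay below the ground surface: z = 3.5 + 6.2/2 = 6.6 m.
Total vertical stress at mid-clay: σ_v = 18.7×3.5 + 18.7×3.1 = 123.42 kPa.
Pore pressure: u = 9.81×(6.6 − 1.1) = 53.955 kPa.
Initial effective stress: σ'_0 = σ_v − u = 123.42 − 53.955 = 69.465 kPa.
Final effective stress: σ'_f = σ'_0 + Δσ = 69.465 + 117 = 186.47 kPa.
Normally consolidated clay, so the full stress increment lies on the virgin compression line:
S_c = C_c·H/(1+e₀)·log₁₀(σ'_f/σ'_0) = 0.43×6.2/(1+0.92)×log₁₀(186.47/69.465)
    = 1.3885 × 0.42884 = 0.5954 m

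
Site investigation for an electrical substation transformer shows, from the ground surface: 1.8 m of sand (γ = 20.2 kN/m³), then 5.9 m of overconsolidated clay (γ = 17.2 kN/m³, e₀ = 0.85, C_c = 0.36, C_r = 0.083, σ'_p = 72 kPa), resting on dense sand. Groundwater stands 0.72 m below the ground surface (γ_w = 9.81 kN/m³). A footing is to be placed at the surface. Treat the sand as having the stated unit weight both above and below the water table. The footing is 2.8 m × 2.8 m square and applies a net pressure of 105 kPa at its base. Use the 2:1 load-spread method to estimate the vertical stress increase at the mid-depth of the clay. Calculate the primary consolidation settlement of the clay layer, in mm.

Mid-depth of clay below the ground surface: z = 1.8 + 5.9/2 = 4.75 m.
Total vertical stress at mid-clay: σ_v = 20.2×1.8 + 17.2×2.95 = 87.1 kPa.
Pore pressure: u = 9.81×(4.75 − 0.72) = 39.534 kPa.
Initial effective stress: σ'_0 = σ_v − u = 87.1 − 39.534 = 47.566 kPa.
Stress increase at mid-clay by the 2:1 spreading method:
Δσ = qBL/((B+z)(L+z)) = 105×2.8×2.8/((2.8+4.75)(2.8+4.75)) = 14.441 kPa
Final effective stress: σ'_f = 47.566 + 14.441 = 62.007 kPa.
σ'_f = 62.007 ≤ σ'_p = 72 kPa, so the clay remains overconsolidated and only the recompression index applies:
S_c = C_r·H/(1+e₀)·log₁₀(σ'_f/σ'_0) = 0.083×5.9/1.85×log₁₀(62.007/47.566)
    = 0.2647 × 0.11514 = 0.03048 m

S_c ≈ 30.5 mm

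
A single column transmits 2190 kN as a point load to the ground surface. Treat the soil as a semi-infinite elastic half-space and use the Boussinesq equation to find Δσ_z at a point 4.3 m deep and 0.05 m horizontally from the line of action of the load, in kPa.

Boussinesq vertical stress below a point load on an elastic half-space:
Δσ_z = 3P/(2πz²) · [1 + (r/z)²]^(−5/2)
r/z = 0.05/4.3 = 0.011628; [1+(r/z)²]^(−5/2) = 0.99966.
Δσ_z = 3×2190/(2π×4.3²) × 0.99966 = 56.552 × 0.99966 = 56.53 kPa

Δσ_z ≈ 56.5 kPa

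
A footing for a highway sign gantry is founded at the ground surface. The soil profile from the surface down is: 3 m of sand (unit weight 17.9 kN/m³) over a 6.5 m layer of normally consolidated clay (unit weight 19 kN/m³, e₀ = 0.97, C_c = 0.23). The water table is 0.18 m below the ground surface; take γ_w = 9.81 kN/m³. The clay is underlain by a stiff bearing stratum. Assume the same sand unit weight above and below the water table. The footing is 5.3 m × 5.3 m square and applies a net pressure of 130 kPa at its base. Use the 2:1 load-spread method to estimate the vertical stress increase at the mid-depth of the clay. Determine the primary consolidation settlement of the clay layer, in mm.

Mid-depth of clay below the ground surface: z = 3 + 6.5/2 = 6.25 m.
Total vertical stress at mid-clay: σ_v = 17.9×3 + 19×3.25 = 115.45 kPa.
Pore pressure: u = 9.81×(6.25 − 0.18) = 59.547 kPa.
Initial effective stress: σ'_0 = σ_v − u = 115.45 − 59.547 = 55.903 kPa.
Stress increase at mid-clay by the 2:1 spreading method:
Δσ = qBL/((B+z)(L+z)) = 130×5.3×5.3/((5.3+6.25)(5.3+6.25)) = 27.374 kPa
Final effective stress: σ'_f = σ'_0 + Δσ = 55.903 + 27.374 = 83.277 kPa.
Normally consolidated clay, so the full stress increment lies on the virgin compression line:
S_c = C_c·H/(1+e₀)·log₁₀(σ'_f/σ'_0) = 0.23×6.5/(1+0.97)×log₁₀(83.277/55.903)
    = 0.75888 × 0.17309 = 0.1314 m

S_c ≈ 131 mm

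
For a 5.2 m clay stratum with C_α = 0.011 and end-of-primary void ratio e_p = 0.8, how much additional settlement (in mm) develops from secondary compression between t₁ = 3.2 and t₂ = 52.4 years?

S_s ≈ 38.6 mm

Secondary compression: S_s = C_α·H/(1+e_p)·log₁₀(t₂/t₁)
S_s = 0.011×5.2/(1+0.8)×log₁₀(52.4/3.2)
    = 0.03178 × 1.214 = 0.03858 m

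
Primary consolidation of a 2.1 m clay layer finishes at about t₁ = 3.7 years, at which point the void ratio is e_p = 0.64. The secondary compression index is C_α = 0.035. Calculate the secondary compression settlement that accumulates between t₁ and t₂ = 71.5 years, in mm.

S_s ≈ 57.6 mm

Secondary compression: S_s = C_α·H/(1+e_p)·log₁₀(t₂/t₁)
S_s = 0.035×2.1/(1+0.64)×log₁₀(71.5/3.7)
    = 0.04482 × 1.286 = 0.05764 m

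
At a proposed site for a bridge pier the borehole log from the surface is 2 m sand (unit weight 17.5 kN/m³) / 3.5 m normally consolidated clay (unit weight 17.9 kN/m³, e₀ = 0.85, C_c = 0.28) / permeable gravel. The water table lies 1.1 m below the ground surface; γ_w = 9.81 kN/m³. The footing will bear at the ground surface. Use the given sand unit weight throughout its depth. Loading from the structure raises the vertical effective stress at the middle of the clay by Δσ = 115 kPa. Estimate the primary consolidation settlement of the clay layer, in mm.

Mid-depth of clay below the ground surface: z = 2 + 3.5/2 = 3.75 m.
Total vertical stress at mid-clay: σ_v = 17.5×2 + 17.9×1.75 = 66.325 kPa.
Pore pressure: u = 9.81×(3.75 − 1.1) = 25.997 kPa.
Initial effective stress: σ'_0 = σ_v − u = 66.325 − 25.997 = 40.328 kPa.
Final effective stress: σ'_f = σ'_0 + Δσ = 40.328 + 115 = 155.33 kPa.
Normally consolidated clay, so the full stress increment lies on the virgin compression line:
S_c = C_c·H/(1+e₀)·log₁₀(σ'_f/σ'_0) = 0.28×3.5/(1+0.85)×log₁₀(155.33/40.328)
    = 0.52973 × 0.58565 = 0.3102 m

S_c ≈ 310 mm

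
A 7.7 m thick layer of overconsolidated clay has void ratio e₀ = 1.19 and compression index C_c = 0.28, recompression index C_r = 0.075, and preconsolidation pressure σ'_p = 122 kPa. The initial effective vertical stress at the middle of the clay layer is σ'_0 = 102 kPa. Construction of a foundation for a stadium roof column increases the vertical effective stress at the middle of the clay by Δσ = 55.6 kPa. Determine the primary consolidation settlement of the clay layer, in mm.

S_c ≈ 130 mm

Final effective stress: σ'_f = 102 + 55.6 = 157.6 kPa.
σ'_f = 157.6 > σ'_p = 122 kPa, so the stress path crosses the preconsolidation pressure — recompression up to σ'_p, then virgin compression beyond:
S_c = H/(1+e₀)·[C_r·log₁₀(σ'_p/σ'_0) + C_c·log₁₀(σ'_f/σ'_p)]
    = 7.7/2.19 × [0.075×log₁₀(122/102) + 0.28×log₁₀(157.6/122)]
    = 3.516 × [0.005832 + 0.031135] = 0.13 m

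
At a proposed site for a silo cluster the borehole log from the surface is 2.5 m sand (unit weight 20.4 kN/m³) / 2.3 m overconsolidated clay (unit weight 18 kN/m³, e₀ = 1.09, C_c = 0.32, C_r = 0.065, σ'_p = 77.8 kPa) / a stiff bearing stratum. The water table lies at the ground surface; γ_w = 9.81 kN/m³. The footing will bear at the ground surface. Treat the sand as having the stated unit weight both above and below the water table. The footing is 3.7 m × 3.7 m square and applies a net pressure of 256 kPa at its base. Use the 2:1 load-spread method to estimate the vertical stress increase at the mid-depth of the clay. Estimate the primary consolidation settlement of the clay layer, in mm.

S_c ≈ 63.6 mm

Mid-depth of clay below the ground surface: z = 2.5 + 2.3/2 = 3.65 m.
Total vertical stress at mid-clay: σ_v = 20.4×2.5 + 18×1.15 = 71.7 kPa.
Pore pressure: u = 9.81×(3.65 − 0) = 35.806 kPa.
Initial effective stress: σ'_0 = σ_v − u = 71.7 − 35.806 = 35.894 kPa.
Stress increase at mid-clay by the 2:1 spreading method:
Δσ = qBL/((B+z)(L+z)) = 256×3.7×3.7/((3.7+3.65)(3.7+3.65)) = 64.874 kPa
Final effective stress: σ'_f = 35.894 + 64.874 = 100.77 kPa.
σ'_f = 100.77 > σ'_p = 77.8 kPa, so the stress path crosses the preconsolidation pressure — recompression up to σ'_p, then virgin compression beyond:
S_c = H/(1+e₀)·[C_r·log₁₀(σ'_p/σ'_0) + C_c·log₁₀(σ'_f/σ'_p)]
    = 2.3/2.09 × [0.065×log₁₀(77.8/35.894) + 0.32×log₁₀(100.77/77.8)]
    = 1.1005 × [0.021837 + 0.035953] = 0.0636 m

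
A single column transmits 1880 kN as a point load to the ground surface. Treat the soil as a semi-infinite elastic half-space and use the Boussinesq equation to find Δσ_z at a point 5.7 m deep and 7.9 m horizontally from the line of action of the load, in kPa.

Boussinesq vertical stress below a point load on an elastic half-space:
Δσ_z = 3P/(2πz²) · [1 + (r/z)²]^(−5/2)
r/z = 7.9/5.7 = 1.386; [1+(r/z)²]^(−5/2) = 0.068582.
Δσ_z = 3×1880/(2π×5.7²) × 0.068582 = 27.628 × 0.068582 = 1.895 kPa

Δσ_z ≈ 1.89 kPa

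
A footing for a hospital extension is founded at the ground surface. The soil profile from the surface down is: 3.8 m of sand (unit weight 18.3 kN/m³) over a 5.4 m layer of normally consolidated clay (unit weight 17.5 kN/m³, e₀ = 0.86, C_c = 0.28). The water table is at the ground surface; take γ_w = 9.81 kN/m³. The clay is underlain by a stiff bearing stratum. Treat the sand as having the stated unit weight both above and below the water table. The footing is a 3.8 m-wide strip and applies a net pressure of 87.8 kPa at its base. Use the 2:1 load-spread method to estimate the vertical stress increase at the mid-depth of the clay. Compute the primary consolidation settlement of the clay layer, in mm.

S_c ≈ 168 mm

Mid-depth of clay below the ground surface: z = 3.8 + 5.4/2 = 6.5 m.
Total vertical stress at mid-clay: σ_v = 18.3×3.8 + 17.5×2.7 = 116.79 kPa.
Pore pressure: u = 9.81×(6.5 − 0) = 63.765 kPa.
Initial effective stress: σ'_0 = σ_v − u = 116.79 − 63.765 = 53.025 kPa.
Stress increase at mid-clay by the 2:1 spreading method:
Δσ = qB/(B+z) = 87.8×3.8/(3.8+6.5) = 32.392 kPa
Final effective stress: σ'_f = σ'_0 + Δσ = 53.025 + 32.392 = 85.417 kPa.
Normally consolidated clay, so the full stress increment lies on the virgin compression line:
S_c = C_c·H/(1+e₀)·log₁₀(σ'_f/σ'_0) = 0.28×5.4/(1+0.86)×log₁₀(85.417/53.025)
    = 0.8129 × 0.20706 = 0.1683 m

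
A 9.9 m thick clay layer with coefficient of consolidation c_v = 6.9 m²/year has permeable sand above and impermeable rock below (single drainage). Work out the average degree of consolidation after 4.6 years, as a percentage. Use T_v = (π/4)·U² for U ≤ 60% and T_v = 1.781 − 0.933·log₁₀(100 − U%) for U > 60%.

U ≈ 63.5 %

Drainage path length: H_d = H = 9.9 m (single drainage).
T_v = c_v·t/H_d² = 6.9×4.6/9.9² = 0.32384.
T_v = 0.32384 corresponds to the U > 60% branch:
U = 1 − 10^((1.781 − T_v)/0.933)/100 = 0.6354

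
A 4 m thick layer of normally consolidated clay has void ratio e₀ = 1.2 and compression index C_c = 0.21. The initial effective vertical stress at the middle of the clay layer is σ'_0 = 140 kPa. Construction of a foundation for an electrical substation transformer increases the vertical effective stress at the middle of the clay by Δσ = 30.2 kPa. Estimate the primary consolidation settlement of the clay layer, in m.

S_c ≈ 0.0324 m

Final effective stress: σ'_f = σ'_0 + Δσ = 140 + 30.2 = 170.2 kPa.
Normally consolidated clay, so the full stress increment lies on the virgin compression line:
S_c = C_c·H/(1+e₀)·log₁₀(σ'_f/σ'_0) = 0.21×4/(1+1.2)×log₁₀(170.2/140)
    = 0.38182 × 0.084832 = 0.03239 m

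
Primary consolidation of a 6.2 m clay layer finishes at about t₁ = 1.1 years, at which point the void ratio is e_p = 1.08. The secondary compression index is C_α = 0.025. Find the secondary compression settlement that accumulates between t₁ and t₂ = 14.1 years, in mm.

S_s ≈ 82.6 mm

Secondary compression: S_s = C_α·H/(1+e_p)·log₁₀(t₂/t₁)
S_s = 0.025×6.2/(1+1.08)×log₁₀(14.1/1.1)
    = 0.07452 × 1.108 = 0.08255 m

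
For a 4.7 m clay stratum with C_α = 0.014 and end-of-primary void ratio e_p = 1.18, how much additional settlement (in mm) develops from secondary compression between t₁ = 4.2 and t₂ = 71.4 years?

Secondary compression: S_s = C_α·H/(1+e_p)·log₁₀(t₂/t₁)
S_s = 0.014×4.7/(1+1.18)×log₁₀(71.4/4.2)
    = 0.03018 × 1.23 = 0.03714 m

S_s ≈ 37.1 mm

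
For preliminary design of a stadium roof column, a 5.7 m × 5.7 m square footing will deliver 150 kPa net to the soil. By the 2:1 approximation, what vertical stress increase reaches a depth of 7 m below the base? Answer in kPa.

By the 2:1 method the load spreads at 1 horizontal : 2 vertical, so at depth z the loaded area has grown by z in each plan dimension:
Δσ = qBL/((B+z)(L+z)) = 150×5.7×5.7/((5.7+7)(5.7+7)) = 30.216 kPa

Δσ_z ≈ 30.2 kPa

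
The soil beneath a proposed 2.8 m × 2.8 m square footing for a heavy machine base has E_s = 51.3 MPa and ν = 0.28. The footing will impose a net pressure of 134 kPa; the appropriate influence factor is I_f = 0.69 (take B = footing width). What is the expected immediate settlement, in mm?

Immediate (elastic) settlement: S_e = q·B·(1−ν²)/E_s · I_f.
E_s = 51.3 MPa = 51300 kPa.
S_e = 134 × 2.8 × (1 − 0.28²) / 51300 × 0.69
    = 134 × 2.8 × 0.9216 / 51300 × 0.69
    = 0.004651 m = 4.651 mm

S_e ≈ 4.65 mm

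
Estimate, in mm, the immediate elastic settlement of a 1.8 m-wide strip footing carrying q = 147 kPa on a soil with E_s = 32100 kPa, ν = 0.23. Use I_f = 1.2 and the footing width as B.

Immediate (elastic) settlement: S_e = q·B·(1−ν²)/E_s · I_f.
S_e = 147 × 1.8 × (1 − 0.23²) / 32100 × 1.2
    = 147 × 1.8 × 0.9471 / 32100 × 1.2
    = 0.009368 m = 9.368 mm

S_e ≈ 9.37 mm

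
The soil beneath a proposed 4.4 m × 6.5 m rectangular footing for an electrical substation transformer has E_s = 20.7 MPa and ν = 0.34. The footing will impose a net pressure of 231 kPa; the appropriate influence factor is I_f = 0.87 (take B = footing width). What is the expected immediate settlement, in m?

S_e ≈ 0.0378 m

Immediate (elastic) settlement: S_e = q·B·(1−ν²)/E_s · I_f.
E_s = 20.7 MPa = 20700 kPa.
S_e = 231 × 4.4 × (1 − 0.34²) / 20700 × 0.87
    = 231 × 4.4 × 0.8844 / 20700 × 0.87
    = 0.03778 m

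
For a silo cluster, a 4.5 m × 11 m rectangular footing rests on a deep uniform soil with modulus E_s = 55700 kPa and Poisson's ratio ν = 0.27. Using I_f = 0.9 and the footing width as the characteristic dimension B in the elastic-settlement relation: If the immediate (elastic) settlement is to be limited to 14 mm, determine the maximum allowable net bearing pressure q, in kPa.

S_e = q·B·(1−ν²)/E_s · I_f  ⇒  q = S_e·E_s / (B·(1−ν²)·I_f).
q = 0.014 × 55700 / (4.5 × 0.9271 × 0.9) = 207.7 kPa

q ≈ 208 kPa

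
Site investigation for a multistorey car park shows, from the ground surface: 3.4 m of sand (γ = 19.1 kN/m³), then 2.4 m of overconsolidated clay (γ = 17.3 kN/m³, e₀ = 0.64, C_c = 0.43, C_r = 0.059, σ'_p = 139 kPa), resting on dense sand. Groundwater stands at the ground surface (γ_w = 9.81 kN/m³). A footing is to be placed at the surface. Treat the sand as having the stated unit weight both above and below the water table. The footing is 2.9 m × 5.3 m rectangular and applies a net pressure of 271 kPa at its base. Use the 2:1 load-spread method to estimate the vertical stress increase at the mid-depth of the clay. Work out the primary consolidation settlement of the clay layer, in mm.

S_c ≈ 32.6 mm

Mid-depth of clay below the ground surface: z = 3.4 + 2.4/2 = 4.6 m.
Total vertical stress at mid-clay: σ_v = 19.1×3.4 + 17.3×1.2 = 85.7 kPa.
Pore pressure: u = 9.81×(4.6 − 0) = 45.126 kPa.
Initial effective stress: σ'_0 = σ_v − u = 85.7 − 45.126 = 40.574 kPa.
Stress increase at mid-clay by the 2:1 spreading method:
Δσ = qBL/((B+z)(L+z)) = 271×2.9×5.3/((2.9+4.6)(5.3+4.6)) = 56.098 kPa
Final effective stress: σ'_f = 40.574 + 56.098 = 96.672 kPa.
σ'_f = 96.672 ≤ σ'_p = 139 kPa, so the clay remains overconsolidated and only the recompression index applies:
S_c = C_r·H/(1+e₀)·log₁₀(σ'_f/σ'_0) = 0.059×2.4/1.64×log₁₀(96.672/40.574)
    = 0.086341 × 0.37705 = 0.03255 m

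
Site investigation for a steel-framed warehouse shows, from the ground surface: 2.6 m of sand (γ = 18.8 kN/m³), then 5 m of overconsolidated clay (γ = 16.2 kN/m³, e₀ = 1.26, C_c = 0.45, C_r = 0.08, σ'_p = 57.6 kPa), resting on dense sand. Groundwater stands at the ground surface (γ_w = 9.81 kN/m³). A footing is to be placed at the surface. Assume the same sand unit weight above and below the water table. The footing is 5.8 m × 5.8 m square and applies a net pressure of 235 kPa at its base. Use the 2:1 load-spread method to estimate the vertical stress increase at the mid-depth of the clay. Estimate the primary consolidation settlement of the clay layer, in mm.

Mid-depth of clay below the ground surface: z = 2.6 + 5/2 = 5.1 m.
Total vertical stress at mid-clay: σ_v = 18.8×2.6 + 16.2×2.5 = 89.38 kPa.
Pore pressure: u = 9.81×(5.1 − 0) = 50.031 kPa.
Initial effective stress: σ'_0 = σ_v − u = 89.38 − 50.031 = 39.349 kPa.
Stress increase at mid-clay by the 2:1 spreading method:
Δσ = qBL/((B+z)(L+z)) = 235×5.8×5.8/((5.8+5.1)(5.8+5.1)) = 66.538 kPa
Final effective stress: σ'_f = 39.349 + 66.538 = 105.89 kPa.
σ'_f = 105.89 > σ'_p = 57.6 kPa, so the stress path crosses the preconsolidation pressure — recompression up to σ'_p, then virgin compression beyond:
S_c = H/(1+e₀)·[C_r·log₁₀(σ'_p/σ'_0) + C_c·log₁₀(σ'_f/σ'_p)]
    = 5/2.26 × [0.08×log₁₀(57.6/39.349) + 0.45×log₁₀(105.89/57.6)]
    = 2.2124 × [0.013239 + 0.11899] = 0.2925 m

S_c ≈ 293 mm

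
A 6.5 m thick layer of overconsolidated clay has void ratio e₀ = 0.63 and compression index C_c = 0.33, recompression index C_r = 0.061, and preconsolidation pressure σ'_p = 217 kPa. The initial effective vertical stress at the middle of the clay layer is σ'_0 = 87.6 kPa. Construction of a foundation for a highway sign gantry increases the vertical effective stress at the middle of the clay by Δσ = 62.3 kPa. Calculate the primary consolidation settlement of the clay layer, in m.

S_c ≈ 0.0568 m

Final effective stress: σ'_f = 87.6 + 62.3 = 149.9 kPa.
σ'_f = 149.9 ≤ σ'_p = 217 kPa, so the clay remains overconsolidated and only the recompression index applies:
S_c = C_r·H/(1+e₀)·log₁₀(σ'_f/σ'_0) = 0.061×6.5/1.63×log₁₀(149.9/87.6)
    = 0.24325 × 0.2333 = 0.05675 m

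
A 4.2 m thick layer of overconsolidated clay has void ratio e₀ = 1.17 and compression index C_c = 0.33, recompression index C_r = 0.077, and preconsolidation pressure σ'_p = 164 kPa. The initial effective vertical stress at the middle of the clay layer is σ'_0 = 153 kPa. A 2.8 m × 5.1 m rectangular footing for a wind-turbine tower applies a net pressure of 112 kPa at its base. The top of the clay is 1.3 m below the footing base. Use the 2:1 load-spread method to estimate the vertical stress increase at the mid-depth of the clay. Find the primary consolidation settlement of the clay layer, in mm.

Mid-depth of clay below the footing base: z = 1.3 + 4.2/2 = 3.4 m.
Stress increase at mid-clay by the 2:1 spreading method:
Δσ = qBL/((B+z)(L+z)) = 112×2.8×5.1/((2.8+3.4)(5.1+3.4)) = 30.348 kPa
Final effective stress: σ'_f = 153 + 30.348 = 183.35 kPa.
σ'_f = 183.35 > σ'_p = 164 kPa, so the stress path crosses the preconsolidation pressure — recompression up to σ'_p, then virgin compression beyond:
S_c = H/(1+e₀)·[C_r·log₁₀(σ'_p/σ'_0) + C_c·log₁₀(σ'_f/σ'_p)]
    = 4.2/2.17 × [0.077×log₁₀(164/153) + 0.33×log₁₀(183.35/164)]
    = 1.9355 × [0.0023217 + 0.015984] = 0.03543 m

S_c ≈ 35.4 mm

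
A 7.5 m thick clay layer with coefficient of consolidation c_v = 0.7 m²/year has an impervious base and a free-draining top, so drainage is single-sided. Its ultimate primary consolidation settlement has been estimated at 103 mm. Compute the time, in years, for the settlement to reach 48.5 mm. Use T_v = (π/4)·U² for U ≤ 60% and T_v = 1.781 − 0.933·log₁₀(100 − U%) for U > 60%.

Drainage path length: H_d = H = 7.5 m (single drainage).
U = S(t)/S_ult = 48.5/103 = 0.4709.
U ≤ 60%: T_v = (π/4)·U² = (π/4)×0.47087² = 0.17414.
t = T_v·H_d²/c_v = 0.17414×7.5²/0.7 = 13.99 years.

t ≈ 14 years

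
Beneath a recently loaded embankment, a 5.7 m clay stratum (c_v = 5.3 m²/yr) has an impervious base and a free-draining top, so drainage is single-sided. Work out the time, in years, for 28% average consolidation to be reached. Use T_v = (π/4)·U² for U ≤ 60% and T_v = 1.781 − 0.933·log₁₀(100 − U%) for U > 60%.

Drainage path length: H_d = H = 5.7 m (single drainage).
U ≤ 60%: T_v = (π/4)·U² = (π/4)×0.28² = 0.061575.
t = T_v·H_d²/c_v = 0.061575×5.7²/5.3 = 0.3775 years.

t ≈ 0.377 years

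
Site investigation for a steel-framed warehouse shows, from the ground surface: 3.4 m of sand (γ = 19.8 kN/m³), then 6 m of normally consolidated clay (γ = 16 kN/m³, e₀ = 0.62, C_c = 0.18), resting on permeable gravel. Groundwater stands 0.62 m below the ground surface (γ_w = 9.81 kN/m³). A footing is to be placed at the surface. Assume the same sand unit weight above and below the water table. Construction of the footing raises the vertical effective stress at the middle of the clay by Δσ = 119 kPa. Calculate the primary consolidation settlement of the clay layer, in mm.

S_c ≈ 321 mm

Mid-depth of clay below the ground surface: z = 3.4 + 6/2 = 6.4 m.
Total vertical stress at mid-clay: σ_v = 19.8×3.4 + 16×3 = 115.32 kPa.
Pore pressure: u = 9.81×(6.4 − 0.62) = 56.702 kPa.
Initial effective stress: σ'_0 = σ_v − u = 115.32 − 56.702 = 58.618 kPa.
Final effective stress: σ'_f = σ'_0 + Δσ = 58.618 + 119 = 177.62 kPa.
Normally consolidated clay, so the full stress increment lies on the virgin compression line:
S_c = C_c·H/(1+e₀)·log₁₀(σ'_f/σ'_0) = 0.18×6/(1+0.62)×log₁₀(177.62/58.618)
    = 0.66667 × 0.48146 = 0.321 m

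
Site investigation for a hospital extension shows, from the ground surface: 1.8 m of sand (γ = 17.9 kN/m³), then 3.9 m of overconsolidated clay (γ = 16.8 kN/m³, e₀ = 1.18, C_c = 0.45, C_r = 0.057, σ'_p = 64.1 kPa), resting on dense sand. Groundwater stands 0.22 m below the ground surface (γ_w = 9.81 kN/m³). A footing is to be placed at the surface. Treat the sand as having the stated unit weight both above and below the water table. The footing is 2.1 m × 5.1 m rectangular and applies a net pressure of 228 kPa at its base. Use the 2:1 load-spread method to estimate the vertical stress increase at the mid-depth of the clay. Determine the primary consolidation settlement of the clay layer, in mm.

S_c ≈ 99.6 mm

Mid-depth of clay below the ground surface: z = 1.8 + 3.9/2 = 3.75 m.
Total vertical stress at mid-clay: σ_v = 17.9×1.8 + 16.8×1.95 = 64.98 kPa.
Pore pressure: u = 9.81×(3.75 − 0.22) = 34.629 kPa.
Initial effective stress: σ'_0 = σ_v − u = 64.98 − 34.629 = 30.351 kPa.
Stress increase at mid-clay by the 2:1 spreading method:
Δσ = qBL/((B+z)(L+z)) = 228×2.1×5.1/((2.1+3.75)(5.1+3.75)) = 47.166 kPa
Final effective stress: σ'_f = 30.351 + 47.166 = 77.517 kPa.
σ'_f = 77.517 > σ'_p = 64.1 kPa, so the stress path crosses the preconsolidation pressure — recompression up to σ'_p, then virgin compression beyond:
S_c = H/(1+e₀)·[C_r·log₁₀(σ'_p/σ'_0) + C_c·log₁₀(σ'_f/σ'_p)]
    = 3.9/2.18 × [0.057×log₁₀(64.1/30.351) + 0.45×log₁₀(77.517/64.1)]
    = 1.789 × [0.018507 + 0.037143] = 0.09956 m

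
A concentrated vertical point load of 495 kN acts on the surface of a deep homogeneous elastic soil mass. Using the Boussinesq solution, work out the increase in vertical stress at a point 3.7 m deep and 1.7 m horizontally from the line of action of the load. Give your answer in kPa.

Δσ_z ≈ 10.7 kPa

Boussinesq vertical stress below a point load on an elastic half-space:
Δσ_z = 3P/(2πz²) · [1 + (r/z)²]^(−5/2)
r/z = 1.7/3.7 = 0.45946; [1+(r/z)²]^(−5/2) = 0.61951.
Δσ_z = 3×495/(2π×3.7²) × 0.61951 = 17.264 × 0.61951 = 10.7 kPa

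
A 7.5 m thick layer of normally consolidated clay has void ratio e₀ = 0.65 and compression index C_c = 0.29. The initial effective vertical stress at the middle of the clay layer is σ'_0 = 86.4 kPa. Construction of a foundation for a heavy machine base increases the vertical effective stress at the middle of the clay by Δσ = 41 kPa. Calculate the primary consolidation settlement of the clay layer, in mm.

Final effective stress: σ'_f = σ'_0 + Δσ = 86.4 + 41 = 127.4 kPa.
Normally consolidated clay, so the full stress increment lies on the virgin compression line:
S_c = C_c·H/(1+e₀)·log₁₀(σ'_f/σ'_0) = 0.29×7.5/(1+0.65)×log₁₀(127.4/86.4)
    = 1.3182 × 0.16866 = 0.2223 m

S_c ≈ 222 mm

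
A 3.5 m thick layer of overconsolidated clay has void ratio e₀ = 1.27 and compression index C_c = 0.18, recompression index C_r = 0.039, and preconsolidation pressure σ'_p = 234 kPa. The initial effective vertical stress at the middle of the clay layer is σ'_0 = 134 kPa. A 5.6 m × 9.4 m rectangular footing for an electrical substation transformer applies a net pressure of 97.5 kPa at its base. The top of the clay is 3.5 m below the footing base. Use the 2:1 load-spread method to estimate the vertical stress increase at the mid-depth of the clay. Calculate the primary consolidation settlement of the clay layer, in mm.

Mid-depth of clay below the footing base: z = 3.5 + 3.5/2 = 5.25 m.
Stress increase at mid-clay by the 2:1 spreading method:
Δσ = qBL/((B+z)(L+z)) = 97.5×5.6×9.4/((5.6+5.25)(9.4+5.25)) = 32.289 kPa
Final effective stress: σ'_f = 134 + 32.289 = 166.29 kPa.
σ'_f = 166.29 ≤ σ'_p = 234 kPa, so the clay remains overconsolidated and only the recompression index applies:
S_c = C_r·H/(1+e₀)·log₁₀(σ'_f/σ'_0) = 0.039×3.5/2.27×log₁₀(166.29/134)
    = 0.060134 × 0.093761 = 0.005638 m

S_c ≈ 5.64 mm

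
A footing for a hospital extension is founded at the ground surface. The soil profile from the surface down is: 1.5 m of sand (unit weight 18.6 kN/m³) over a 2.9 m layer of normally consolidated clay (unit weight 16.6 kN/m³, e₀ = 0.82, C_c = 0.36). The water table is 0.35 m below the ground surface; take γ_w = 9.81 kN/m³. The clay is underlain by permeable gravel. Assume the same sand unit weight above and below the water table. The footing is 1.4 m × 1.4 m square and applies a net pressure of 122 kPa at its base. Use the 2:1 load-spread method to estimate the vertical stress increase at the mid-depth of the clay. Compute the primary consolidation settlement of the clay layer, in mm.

S_c ≈ 97.2 mm

Mid-depth of clay below the ground surface: z = 1.5 + 2.9/2 = 2.95 m.
Total vertical stress at mid-clay: σ_v = 18.6×1.5 + 16.6×1.45 = 51.97 kPa.
Pore pressure: u = 9.81×(2.95 − 0.35) = 25.506 kPa.
Initial effective stress: σ'_0 = σ_v − u = 51.97 − 25.506 = 26.464 kPa.
Stress increase at mid-clay by the 2:1 spreading method:
Δσ = qBL/((B+z)(L+z)) = 122×1.4×1.4/((1.4+2.95)(1.4+2.95)) = 12.637 kPa
Final effective stress: σ'_f = σ'_0 + Δσ = 26.464 + 12.637 = 39.101 kPa.
Normally consolidated clay, so the full stress increment lies on the virgin compression line:
S_c = C_c·H/(1+e₀)·log₁₀(σ'_f/σ'_0) = 0.36×2.9/(1+0.82)×log₁₀(39.101/26.464)
    = 0.57363 × 0.16953 = 0.09725 m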